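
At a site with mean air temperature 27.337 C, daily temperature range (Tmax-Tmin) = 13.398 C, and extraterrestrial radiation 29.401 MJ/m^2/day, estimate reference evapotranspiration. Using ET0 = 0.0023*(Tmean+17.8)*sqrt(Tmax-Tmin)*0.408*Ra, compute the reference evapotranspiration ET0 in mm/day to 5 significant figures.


ET0 = 0.0023*(27.337+17.8)*sqrt(13.398)*0.408*29.401 = 4.5583 mm/day
Therefore the reference evapotranspiration ET0 = 4.5583 mm/day.


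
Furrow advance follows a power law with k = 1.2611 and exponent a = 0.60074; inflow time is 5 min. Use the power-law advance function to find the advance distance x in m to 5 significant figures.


Approach: apply the power-law advance function, x = k*t^a.
x = 1.2611 * 5^0.60074 = 3.3163 m
Therefore the advance distance x = 3.3163 m.


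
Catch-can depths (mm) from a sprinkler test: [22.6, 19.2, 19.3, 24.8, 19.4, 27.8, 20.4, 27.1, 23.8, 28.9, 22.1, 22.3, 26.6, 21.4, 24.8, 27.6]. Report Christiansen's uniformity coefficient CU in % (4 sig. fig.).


Approach: apply Christiansen's uniformity coefficient, CU = (1 - mean_abs_deviation/mean)*100.
mean = 23.6313 mm
mean |d_i - mean| = 2.79375 mm
CU = (1 - 2.79375/23.6313)*100 = 88.18 %
Therefore Christiansen's uniformity coefficient CU = 88.18 %.


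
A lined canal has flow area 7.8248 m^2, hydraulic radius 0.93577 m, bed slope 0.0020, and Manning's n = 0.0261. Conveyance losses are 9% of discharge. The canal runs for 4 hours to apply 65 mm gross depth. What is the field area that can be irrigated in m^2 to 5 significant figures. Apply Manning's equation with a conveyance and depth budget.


Approach: apply Manning's equation with a conveyance and depth budget, Q = (1/n)*A*R^(2/3)*S^(1/2); Q_field = Q*(1-loss); Area = Q_field*t/(d/1000).
Step 1 — canal discharge (Manning's equation):
  Q = (1/0.0261) * 7.8248 * 0.93577^(2/3) * 0.0020^(1/2) = 12.82706 m^3/s
Step 2 — delivered flow: Q_field = 12.82706*(1 - 9/100) = 11.67263 m^3/s
Step 3 — volume delivered: V = 11.67263 * 4*3600 = 168085.8 m^3
Step 4 — area served: A = V / (depth/1000) = 168085.8 / 0.065 = 2585900 m^2
Therefore the field area that can be irrigated = 2585900 m^2.


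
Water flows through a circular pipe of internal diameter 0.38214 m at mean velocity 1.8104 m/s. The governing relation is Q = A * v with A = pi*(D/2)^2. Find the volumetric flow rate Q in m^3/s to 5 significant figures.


A = pi*(0.38214/2)^2 = 0.1146925 m^2
Q = 0.1146925 * 1.8104 = 0.20764 m^3/s
Therefore the volumetric flow rate Q = 0.20764 m^3/s.


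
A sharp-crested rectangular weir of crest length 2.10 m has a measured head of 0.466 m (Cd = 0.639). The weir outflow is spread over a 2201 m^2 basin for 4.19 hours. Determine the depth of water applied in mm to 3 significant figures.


Approach: apply the rectangular weir equation with a volume-to-depth conversion, Q = (2/3)*Cd*L*sqrt(2g)*H^1.5; d = Q*t/A * 1000.
Step 1 — weir discharge:
  Q = (2/3)*0.639*2.10*sqrt(2*9.81)*0.466^1.5 = 1.2605 m^3/s
Step 2 — volume: V = 1.2605 * 4.19*3600 = 19014 m^3
Step 3 — depth: d = V/A * 1000 = 19014/2201 * 1000 = 8640 mm
Therefore the depth of water applied = 8640 mm.


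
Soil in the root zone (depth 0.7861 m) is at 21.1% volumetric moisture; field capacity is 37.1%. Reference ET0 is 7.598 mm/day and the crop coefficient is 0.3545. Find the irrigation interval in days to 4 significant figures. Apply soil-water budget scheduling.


Approach: apply soil-water budget scheduling, SMD = (FC-theta)/100*depth*1000; ETc = ET0*Kc; interval = SMD/ETc.
Step 1 — soil moisture deficit:
  SMD = (37.1 - 21.1)/100 * 0.7861 * 1000 = 125.776 mm
Step 2 — daily crop ET (ETc = ET0*Kc):
  ETc = 7.598 * 0.3545 = 2.69349 mm/day
Step 3 — irrigation interval (SMD/ETc):
  interval = 125.776 / 2.69349 = 46.70 days
Therefore the irrigation interval = 46.70 days.


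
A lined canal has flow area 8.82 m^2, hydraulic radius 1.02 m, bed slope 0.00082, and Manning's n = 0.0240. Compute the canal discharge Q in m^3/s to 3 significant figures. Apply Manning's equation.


Approach: apply Manning's equation, Q = (1/n)*A*R^(2/3)*S^(1/2).
Q = (1/0.0240) * 8.82 * 1.02^(2/3) * 0.00082^(1/2) = 10.7 m^3/s
Therefore the canal discharge Q = 10.7 m^3/s.


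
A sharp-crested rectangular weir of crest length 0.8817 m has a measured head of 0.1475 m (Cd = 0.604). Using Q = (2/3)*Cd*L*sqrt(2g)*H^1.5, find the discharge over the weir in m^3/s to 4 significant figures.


Q = (2/3)*0.604*0.8817*sqrt(2*9.81)*0.1475^1.5 = 0.08908 m^3/s
Therefore the discharge over the weir = 0.08908 m^3/s.


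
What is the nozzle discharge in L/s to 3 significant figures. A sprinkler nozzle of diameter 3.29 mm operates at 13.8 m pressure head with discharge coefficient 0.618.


Approach: apply the orifice equation, Q = Cd*A*sqrt(2*g*h), A = pi*(d/2)^2.
A = pi*(3.29e-3/2)^2 = 8.5012e-06 m^2
Q = 0.618 * 8.5012e-06 * sqrt(2*9.81*13.8) * 1000 = 0.0864 L/s
Therefore the nozzle discharge = 0.0864 L/s.


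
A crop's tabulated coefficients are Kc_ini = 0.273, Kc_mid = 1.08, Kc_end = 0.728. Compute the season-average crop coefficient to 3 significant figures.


Approach: apply a simple seasonal average, Kc_avg = (Kc_ini + Kc_mid + Kc_end)/3.
Kc_avg = (0.273 + 1.08 + 0.728)/3 = 0.694
Therefore the season-average crop coefficient = 0.694.


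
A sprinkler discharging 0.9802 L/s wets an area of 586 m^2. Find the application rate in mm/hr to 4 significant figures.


Approach: apply the application rate relation, rate = (Q/A)*3600.
rate = (0.9802 / 586) * 3600 = 6.022 mm/hr
Therefore the application rate = 6.022 mm/hr.


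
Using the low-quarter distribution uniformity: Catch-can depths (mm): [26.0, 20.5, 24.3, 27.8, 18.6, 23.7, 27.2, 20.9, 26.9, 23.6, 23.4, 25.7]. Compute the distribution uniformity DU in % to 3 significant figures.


Approach: apply the low-quarter distribution uniformity, DU = (mean of lowest quarter of readings / overall mean)*100.
sorted lowest 3 of 12: [18.6, 20.5, 20.9] -> mean = 20.000 mm
overall mean = 24.050 mm
DU = (20.000/24.050)*100 = 83.2 %
Therefore the distribution uniformity DU = 83.2 %.


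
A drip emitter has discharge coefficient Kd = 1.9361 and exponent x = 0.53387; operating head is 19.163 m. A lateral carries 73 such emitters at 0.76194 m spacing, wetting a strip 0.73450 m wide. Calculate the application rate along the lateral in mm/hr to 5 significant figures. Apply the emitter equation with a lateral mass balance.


Approach: apply the emitter equation with a lateral mass balance, q = Kd*h^x; Q = n*q; rate = Q/(n*spacing*width).
Step 1 — single emitter flow (q = Kd*h^x):
  q = 1.9361 * 19.163^0.53387 = 9.366915 L/hr
Step 2 — total lateral flow: Q = 73 * 9.366915 = 683.7848 L/hr
Step 3 — wetted area: A = 73 * 0.76194 * 0.73450 = 40.85408 m^2
Step 4 — application rate: Q/A = 683.7848/40.85408 = 16.737 mm/hr
Therefore the application rate along the lateral = 16.737 mm/hr.


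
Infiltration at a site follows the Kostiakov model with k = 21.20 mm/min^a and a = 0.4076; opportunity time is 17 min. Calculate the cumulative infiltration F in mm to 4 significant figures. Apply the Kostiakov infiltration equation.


Approach: apply the Kostiakov infiltration equation, F = k*t^a.
F = 21.20 * 17^0.4076 = 67.28 mm
Therefore the cumulative infiltration F = 67.28 mm.


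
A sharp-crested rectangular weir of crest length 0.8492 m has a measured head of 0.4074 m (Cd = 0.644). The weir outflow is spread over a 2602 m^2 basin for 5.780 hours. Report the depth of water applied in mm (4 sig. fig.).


Approach: apply the rectangular weir equation with a volume-to-depth conversion, Q = (2/3)*Cd*L*sqrt(2g)*H^1.5; d = Q*t/A * 1000.
Step 1 — weir discharge:
  Q = (2/3)*0.644*0.8492*sqrt(2*9.81)*0.4074^1.5 = 0.419938 m^3/s
Step 2 — volume: V = 0.419938 * 5.780*3600 = 8738.08 m^3
Step 3 — depth: d = V/A * 1000 = 8738.08/2602 * 1000 = 3358 mm
Therefore the depth of water applied = 3358 mm.


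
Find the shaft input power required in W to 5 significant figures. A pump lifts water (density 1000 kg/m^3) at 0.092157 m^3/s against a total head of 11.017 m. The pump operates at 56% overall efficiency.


Approach: apply hydraulic power then efficiency conversion, P = rho*g*Q*H; P_in = P/eta.
Step 1 — hydraulic power (P = rho*g*Q*H):
  P = 1000 * 9.81 * 0.092157 * 11.017 = 9960.031 W
Step 2 — input power: P_in = P/eta = 9960.031 / 0.56 = 17786 W
Therefore the shaft input power required = 17786 W.


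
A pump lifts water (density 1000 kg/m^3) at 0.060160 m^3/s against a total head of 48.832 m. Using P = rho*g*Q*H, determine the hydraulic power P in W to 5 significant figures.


P = 1000 * 9.81 * 0.060160 * 48.832 = 28819 W
Therefore the hydraulic power P = 28819 W.


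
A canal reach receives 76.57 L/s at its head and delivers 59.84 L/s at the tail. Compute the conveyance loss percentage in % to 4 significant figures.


Approach: apply the conveyance loss ratio, loss% = ((Q_head - Q_tail)/Q_head)*100.
loss = ((76.57 - 59.84)/76.57)*100 = 21.85 %
Therefore the conveyance loss percentage = 21.85 %.


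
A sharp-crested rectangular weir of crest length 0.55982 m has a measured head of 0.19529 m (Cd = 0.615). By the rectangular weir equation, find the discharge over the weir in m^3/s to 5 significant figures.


Approach: apply the rectangular weir equation, Q = (2/3)*Cd*L*sqrt(2g)*H^1.5.
Q = (2/3)*0.615*0.55982*sqrt(2*9.81)*0.19529^1.5 = 0.087741 m^3/s
Therefore the discharge over the weir = 0.087741 m^3/s.


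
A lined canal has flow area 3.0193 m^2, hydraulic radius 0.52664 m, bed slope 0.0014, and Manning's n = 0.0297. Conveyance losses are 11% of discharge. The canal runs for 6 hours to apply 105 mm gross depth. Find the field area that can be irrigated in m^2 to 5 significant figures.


Approach: apply Manning's equation with a conveyance and depth budget, Q = (1/n)*A*R^(2/3)*S^(1/2); Q_field = Q*(1-loss); Area = Q_field*t/(d/1000).
Step 1 — canal discharge (Manning's equation):
  Q = (1/0.0297) * 3.0193 * 0.52664^(2/3) * 0.0014^(1/2) = 2.480598 m^3/s
Step 2 — delivered flow: Q_field = 2.480598*(1 - 11/100) = 2.207732 m^3/s
Step 3 — volume delivered: V = 2.207732 * 6*3600 = 47687.02 m^3
Step 4 — area served: A = V / (depth/1000) = 47687.02 / 0.105 = 454160 m^2
Therefore the field area that can be irrigated = 454160 m^2.


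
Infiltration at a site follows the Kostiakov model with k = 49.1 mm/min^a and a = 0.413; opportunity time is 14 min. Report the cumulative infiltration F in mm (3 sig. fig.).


Approach: apply the Kostiakov infiltration equation, F = k*t^a.
F = 49.1 * 14^0.413 = 146 mm
Therefore the cumulative infiltration F = 146 mm.


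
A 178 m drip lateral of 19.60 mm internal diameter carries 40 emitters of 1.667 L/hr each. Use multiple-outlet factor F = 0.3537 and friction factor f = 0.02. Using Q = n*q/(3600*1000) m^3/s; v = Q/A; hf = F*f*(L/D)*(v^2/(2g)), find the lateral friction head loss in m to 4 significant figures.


Q = 40*1.667/(3600*1000) = 1.85222e-05 m^3/s
A = pi*(19.60e-3/2)^2 = 3.01719e-04 m^2, so v = Q/A = 0.0613891 m/s
hf = 0.3537*0.02*(178/0.01960)*(0.0613891^2/(2*9.81)) = 0.01234 m
Therefore the lateral friction head loss = 0.01234 m.


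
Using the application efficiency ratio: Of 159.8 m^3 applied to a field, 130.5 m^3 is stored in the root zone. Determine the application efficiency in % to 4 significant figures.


Approach: apply the application efficiency ratio, Ea = (stored/applied)*100.
Ea = (130.5/159.8)*100 = 81.66 %
Therefore the application efficiency = 81.66 %.


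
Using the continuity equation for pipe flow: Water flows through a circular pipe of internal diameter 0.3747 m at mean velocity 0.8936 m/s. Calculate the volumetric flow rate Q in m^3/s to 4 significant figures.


Approach: apply the continuity equation for pipe flow, Q = A * v with A = pi*(D/2)^2.
A = pi*(0.3747/2)^2 = 0.110270 m^2
Q = 0.110270 * 0.8936 = 0.09854 m^3/s
Therefore the volumetric flow rate Q = 0.09854 m^3/s.


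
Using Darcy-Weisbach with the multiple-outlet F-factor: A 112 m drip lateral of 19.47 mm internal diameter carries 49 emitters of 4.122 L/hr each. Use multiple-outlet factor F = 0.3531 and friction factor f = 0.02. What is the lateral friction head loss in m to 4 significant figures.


Approach: apply Darcy-Weisbach with the multiple-outlet F-factor, Q = n*q/(3600*1000) m^3/s; v = Q/A; hf = F*f*(L/D)*(v^2/(2g)).
Q = 49*4.122/(3600*1000) = 5.61050e-05 m^3/s
A = pi*(19.47e-3/2)^2 = 2.97729e-04 m^2, so v = Q/A = 0.188443 m/s
hf = 0.3531*0.02*(112/0.01947)*(0.188443^2/(2*9.81)) = 0.07353 m
Therefore the lateral friction head loss = 0.07353 m.


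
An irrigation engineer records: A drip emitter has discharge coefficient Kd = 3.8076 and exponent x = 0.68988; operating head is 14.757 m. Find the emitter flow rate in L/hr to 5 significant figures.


Approach: apply the emitter characteristic equation, q = Kd * h^x.
q = 3.8076 * 14.757^0.68988 = 24.385 L/hr
Therefore the emitter flow rate = 24.385 L/hr.


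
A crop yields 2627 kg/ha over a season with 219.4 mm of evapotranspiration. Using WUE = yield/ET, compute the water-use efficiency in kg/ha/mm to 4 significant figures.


WUE = 2627 / 219.4 = 11.97 kg/ha/mm
Therefore the water-use efficiency = 11.97 kg/ha/mm.


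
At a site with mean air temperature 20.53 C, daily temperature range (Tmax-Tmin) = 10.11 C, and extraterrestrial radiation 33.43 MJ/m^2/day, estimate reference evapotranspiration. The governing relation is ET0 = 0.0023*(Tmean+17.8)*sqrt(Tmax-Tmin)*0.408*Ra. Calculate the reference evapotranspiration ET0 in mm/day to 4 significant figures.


ET0 = 0.0023*(20.53+17.8)*sqrt(10.11)*0.408*33.43 = 3.823 mm/day
Therefore the reference evapotranspiration ET0 = 3.823 mm/day.


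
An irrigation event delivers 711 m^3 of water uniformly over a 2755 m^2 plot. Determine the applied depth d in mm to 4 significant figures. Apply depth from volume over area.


Approach: apply depth from volume over area, d = (V/A)*1000.
d = (711 / 2755) * 1000 = 258.1 mm
Therefore the applied depth d = 258.1 mm.


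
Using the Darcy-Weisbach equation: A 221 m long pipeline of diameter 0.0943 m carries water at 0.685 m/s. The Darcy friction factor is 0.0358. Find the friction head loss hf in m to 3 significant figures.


Approach: apply the Darcy-Weisbach equation, hf = f*(L/D)*(v^2/(2g)).
hf = 0.0358 * (221/0.0943) * (0.685^2 / (2*9.81))
hf = 2.01 m
Therefore the friction head loss hf = 2.01 m.


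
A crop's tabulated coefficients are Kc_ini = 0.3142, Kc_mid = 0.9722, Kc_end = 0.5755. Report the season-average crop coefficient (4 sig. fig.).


Approach: apply a simple seasonal average, Kc_avg = (Kc_ini + Kc_mid + Kc_end)/3.
Kc_avg = (0.3142 + 0.9722 + 0.5755)/3 = 0.6206
Therefore the season-average crop coefficient = 0.6206.


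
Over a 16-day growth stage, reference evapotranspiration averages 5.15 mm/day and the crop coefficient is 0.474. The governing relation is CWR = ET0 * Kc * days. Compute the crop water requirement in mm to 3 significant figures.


CWR = 5.15 * 0.474 * 16 = 39.1 mm
Therefore the crop water requirement = 39.1 mm.


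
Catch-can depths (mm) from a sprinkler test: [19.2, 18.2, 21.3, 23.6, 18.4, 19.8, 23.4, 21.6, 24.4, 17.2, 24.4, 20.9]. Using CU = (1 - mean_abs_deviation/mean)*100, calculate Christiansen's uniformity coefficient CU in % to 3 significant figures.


mean = 21.033 mm
mean |d_i - mean| = 2.0833 mm
CU = (1 - 2.0833/21.033)*100 = 90.1 %
Therefore Christiansen's uniformity coefficient CU = 90.1 %.


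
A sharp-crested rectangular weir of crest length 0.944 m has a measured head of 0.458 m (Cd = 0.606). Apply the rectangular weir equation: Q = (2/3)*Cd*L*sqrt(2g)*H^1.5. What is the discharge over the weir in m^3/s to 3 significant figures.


Q = (2/3)*0.606*0.944*sqrt(2*9.81)*0.458^1.5 = 0.524 m^3/s
Therefore the discharge over the weir = 0.524 m^3/s.


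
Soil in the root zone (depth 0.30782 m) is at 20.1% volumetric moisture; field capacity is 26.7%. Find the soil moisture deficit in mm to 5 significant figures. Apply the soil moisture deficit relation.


Approach: apply the soil moisture deficit relation, SMD = (FC - theta)/100 * depth * 1000.
SMD = (26.7 - 20.1)/100 * 0.30782 * 1000 = 20.316 mm
Therefore the soil moisture deficit = 20.316 mm.


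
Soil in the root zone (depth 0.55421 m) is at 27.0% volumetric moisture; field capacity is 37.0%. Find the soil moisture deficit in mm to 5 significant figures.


Approach: apply the soil moisture deficit relation, SMD = (FC - theta)/100 * depth * 1000.
SMD = (37.0 - 27.0)/100 * 0.55421 * 1000 = 55.421 mm
Therefore the soil moisture deficit = 55.421 mm.


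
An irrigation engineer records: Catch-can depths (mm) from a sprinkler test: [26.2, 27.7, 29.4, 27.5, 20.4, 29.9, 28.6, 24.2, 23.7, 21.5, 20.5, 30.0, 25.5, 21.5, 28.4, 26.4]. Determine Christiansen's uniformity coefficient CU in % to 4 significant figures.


Approach: apply Christiansen's uniformity coefficient, CU = (1 - mean_abs_deviation/mean)*100.
mean = 25.7125 mm
mean |d_i - mean| = 2.83594 mm
CU = (1 - 2.83594/25.7125)*100 = 88.97 %
Therefore Christiansen's uniformity coefficient CU = 88.97 %.


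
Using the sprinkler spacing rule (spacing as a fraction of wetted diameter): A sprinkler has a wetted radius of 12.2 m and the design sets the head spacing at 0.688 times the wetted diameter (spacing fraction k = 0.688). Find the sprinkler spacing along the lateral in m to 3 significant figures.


Approach: apply the sprinkler spacing rule (spacing as a fraction of wetted diameter), S = k*(2*R).
S = 0.688 * (2 * 12.2) = 16.8 m
Therefore the sprinkler spacing along the lateral = 16.8 m.


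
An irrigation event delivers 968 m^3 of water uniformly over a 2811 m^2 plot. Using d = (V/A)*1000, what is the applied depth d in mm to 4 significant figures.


d = (968 / 2811) * 1000 = 344.4 mm
Therefore the applied depth d = 344.4 mm.


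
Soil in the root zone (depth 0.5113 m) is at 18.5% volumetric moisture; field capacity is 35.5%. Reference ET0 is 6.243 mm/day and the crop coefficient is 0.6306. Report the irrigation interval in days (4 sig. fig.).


Approach: apply soil-water budget scheduling, SMD = (FC-theta)/100*depth*1000; ETc = ET0*Kc; interval = SMD/ETc.
Step 1 — soil moisture deficit:
  SMD = (35.5 - 18.5)/100 * 0.5113 * 1000 = 86.9210 mm
Step 2 — daily crop ET (ETc = ET0*Kc):
  ETc = 6.243 * 0.6306 = 3.93684 mm/day
Step 3 — irrigation interval (SMD/ETc):
  interval = 86.9210 / 3.93684 = 22.08 days
Therefore the irrigation interval = 22.08 days.


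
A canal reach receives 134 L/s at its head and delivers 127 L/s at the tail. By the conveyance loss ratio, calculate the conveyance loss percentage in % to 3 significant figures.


Approach: apply the conveyance loss ratio, loss% = ((Q_head - Q_tail)/Q_head)*100.
loss = ((134 - 127)/134)*100 = 5.22 %
Therefore the conveyance loss percentage = 5.22 %.


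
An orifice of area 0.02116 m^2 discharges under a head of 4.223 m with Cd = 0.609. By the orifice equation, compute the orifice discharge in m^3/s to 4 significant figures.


Approach: apply the orifice equation, Q = Cd*A*sqrt(2*g*h).
Q = 0.609 * 0.02116 * sqrt(2*9.81*4.223) = 0.1173 m^3/s
Therefore the orifice discharge = 0.1173 m^3/s.


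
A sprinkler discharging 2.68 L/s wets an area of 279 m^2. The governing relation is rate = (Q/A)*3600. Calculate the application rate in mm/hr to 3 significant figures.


rate = (2.68 / 279) * 3600 = 34.6 mm/hr
Therefore the application rate = 34.6 mm/hr.


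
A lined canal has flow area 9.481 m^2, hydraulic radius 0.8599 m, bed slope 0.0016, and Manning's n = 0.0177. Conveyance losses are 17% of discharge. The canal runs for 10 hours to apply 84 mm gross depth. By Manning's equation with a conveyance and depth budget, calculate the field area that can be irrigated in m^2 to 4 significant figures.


Approach: apply Manning's equation with a conveyance and depth budget, Q = (1/n)*A*R^(2/3)*S^(1/2); Q_field = Q*(1-loss); Area = Q_field*t/(d/1000).
Step 1 — canal discharge (Manning's equation):
  Q = (1/0.0177) * 9.481 * 0.8599^(2/3) * 0.0016^(1/2) = 19.3749 m^3/s
Step 2 — delivered flow: Q_field = 19.3749*(1 - 17/100) = 16.0812 m^3/s
Step 3 — volume delivered: V = 16.0812 * 10*3600 = 578922 m^3
Step 4 — area served: A = V / (depth/1000) = 578922 / 0.084 = 6892000 m^2
Therefore the field area that can be irrigated = 6892000 m^2.


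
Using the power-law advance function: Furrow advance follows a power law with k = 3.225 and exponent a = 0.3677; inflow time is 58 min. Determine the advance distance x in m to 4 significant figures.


Approach: apply the power-law advance function, x = k*t^a.
x = 3.225 * 58^0.3677 = 14.35 m
Therefore the advance distance x = 14.35 m.


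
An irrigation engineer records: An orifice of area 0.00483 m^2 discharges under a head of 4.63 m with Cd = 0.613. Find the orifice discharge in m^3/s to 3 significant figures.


Approach: apply the orifice equation, Q = Cd*A*sqrt(2*g*h).
Q = 0.613 * 0.00483 * sqrt(2*9.81*4.63) = 0.0282 m^3/s
Therefore the orifice discharge = 0.0282 m^3/s.


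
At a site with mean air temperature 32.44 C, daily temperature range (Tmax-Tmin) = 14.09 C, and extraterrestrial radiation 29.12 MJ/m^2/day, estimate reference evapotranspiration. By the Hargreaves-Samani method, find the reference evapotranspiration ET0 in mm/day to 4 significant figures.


Approach: apply the Hargreaves-Samani method, ET0 = 0.0023*(Tmean+17.8)*sqrt(Tmax-Tmin)*0.408*Ra.
ET0 = 0.0023*(32.44+17.8)*sqrt(14.09)*0.408*29.12 = 5.153 mm/day
Therefore the reference evapotranspiration ET0 = 5.153 mm/day.


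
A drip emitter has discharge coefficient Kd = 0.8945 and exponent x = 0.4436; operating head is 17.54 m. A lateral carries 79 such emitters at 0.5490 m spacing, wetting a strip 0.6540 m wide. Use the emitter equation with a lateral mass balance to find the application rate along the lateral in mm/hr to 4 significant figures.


Approach: apply the emitter equation with a lateral mass balance, q = Kd*h^x; Q = n*q; rate = Q/(n*spacing*width).
Step 1 — single emitter flow (q = Kd*h^x):
  q = 0.8945 * 17.54^0.4436 = 3.18737 L/hr
Step 2 — total lateral flow: Q = 79 * 3.18737 = 251.802 L/hr
Step 3 — wetted area: A = 79 * 0.5490 * 0.6540 = 28.3646 m^2
Step 4 — application rate: Q/A = 251.802/28.3646 = 8.877 mm/hr
Therefore the application rate along the lateral = 8.877 mm/hr.


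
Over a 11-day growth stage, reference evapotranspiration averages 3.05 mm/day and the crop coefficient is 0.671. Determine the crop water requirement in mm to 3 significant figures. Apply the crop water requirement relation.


Approach: apply the crop water requirement relation, CWR = ET0 * Kc * days.
CWR = 3.05 * 0.671 * 11 = 22.5 mm
Therefore the crop water requirement = 22.5 mm.


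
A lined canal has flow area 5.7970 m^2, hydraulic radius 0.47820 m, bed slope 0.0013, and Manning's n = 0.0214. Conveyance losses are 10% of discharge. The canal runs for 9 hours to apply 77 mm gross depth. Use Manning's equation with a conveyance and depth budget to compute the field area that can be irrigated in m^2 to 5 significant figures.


Approach: apply Manning's equation with a conveyance and depth budget, Q = (1/n)*A*R^(2/3)*S^(1/2); Q_field = Q*(1-loss); Area = Q_field*t/(d/1000).
Step 1 — canal discharge (Manning's equation):
  Q = (1/0.0214) * 5.7970 * 0.47820^(2/3) * 0.0013^(1/2) = 5.972657 m^3/s
Step 2 — delivered flow: Q_field = 5.972657*(1 - 10/100) = 5.375391 m^3/s
Step 3 — volume delivered: V = 5.375391 * 9*3600 = 174162.7 m^3
Step 4 — area served: A = V / (depth/1000) = 174162.7 / 0.077 = 2261900 m^2
Therefore the field area that can be irrigated = 2261900 m^2.


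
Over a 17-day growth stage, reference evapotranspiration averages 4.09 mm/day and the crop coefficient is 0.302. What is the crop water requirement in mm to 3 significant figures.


Approach: apply the crop water requirement relation, CWR = ET0 * Kc * days.
CWR = 4.09 * 0.302 * 17 = 21.0 mm
Therefore the crop water requirement = 21.0 mm.


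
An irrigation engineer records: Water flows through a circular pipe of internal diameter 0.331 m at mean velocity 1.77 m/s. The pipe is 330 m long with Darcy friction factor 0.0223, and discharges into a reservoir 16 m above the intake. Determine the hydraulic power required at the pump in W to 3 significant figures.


Approach: apply continuity + Darcy-Weisbach + hydraulic power, Q = A*v; hf = f*(L/D)*(v^2/(2g)); H = static + hf; P = rho*g*Q*H.
Step 1 — flow rate (continuity, Q = A*v):
  A = pi*(0.331/2)^2 = 0.086049 m^2
  Q = 0.086049 * 1.77 = 0.15231 m^3/s
Step 2 — friction head loss (Darcy-Weisbach):
  hf = 0.0223 * (330/0.331) * (1.77^2 / (2*9.81))
  hf = 3.5501 m
Step 3 — total head: H = 16 + 3.5501 = 19.550 m
Step 4 — hydraulic power (P = rho*g*Q*H):
  P = 1000 * 9.81 * 0.15231 * 19.550 = 29200 W
Therefore the hydraulic power required at the pump = 29200 W.


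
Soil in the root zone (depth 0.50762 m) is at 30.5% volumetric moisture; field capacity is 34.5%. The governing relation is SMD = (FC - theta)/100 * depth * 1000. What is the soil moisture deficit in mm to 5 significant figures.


SMD = (34.5 - 30.5)/100 * 0.50762 * 1000 = 20.305 mm
Therefore the soil moisture deficit = 20.305 mm.


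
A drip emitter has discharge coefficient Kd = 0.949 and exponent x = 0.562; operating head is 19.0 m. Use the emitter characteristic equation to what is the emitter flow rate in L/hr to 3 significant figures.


Approach: apply the emitter characteristic equation, q = Kd * h^x.
q = 0.949 * 19.0^0.562 = 4.97 L/hr
Therefore the emitter flow rate = 4.97 L/hr.


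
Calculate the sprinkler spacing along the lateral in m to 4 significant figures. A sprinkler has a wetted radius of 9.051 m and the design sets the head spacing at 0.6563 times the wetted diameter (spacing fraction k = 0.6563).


Approach: apply the sprinkler spacing rule (spacing as a fraction of wetted diameter), S = k*(2*R).
S = 0.6563 * (2 * 9.051) = 11.88 m
Therefore the sprinkler spacing along the lateral = 11.88 m.


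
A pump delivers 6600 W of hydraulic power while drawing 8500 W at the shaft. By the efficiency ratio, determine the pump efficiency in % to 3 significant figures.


Approach: apply the efficiency ratio, eta = (P_out/P_in)*100.
eta = (6600 / 8500) * 100 = 77.6 %
Therefore the pump efficiency = 77.6 %.


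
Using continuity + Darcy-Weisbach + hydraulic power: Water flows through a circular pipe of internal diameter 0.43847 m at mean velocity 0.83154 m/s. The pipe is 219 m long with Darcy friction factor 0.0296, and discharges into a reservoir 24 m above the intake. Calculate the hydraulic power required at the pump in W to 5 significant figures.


Approach: apply continuity + Darcy-Weisbach + hydraulic power, Q = A*v; hf = f*(L/D)*(v^2/(2g)); H = static + hf; P = rho*g*Q*H.
Step 1 — flow rate (continuity, Q = A*v):
  A = pi*(0.43847/2)^2 = 0.1509975 m^2
  Q = 0.1509975 * 0.83154 = 0.1255604 m^3/s
Step 2 — friction head loss (Darcy-Weisbach):
  hf = 0.0296 * (219/0.43847) * (0.83154^2 / (2*9.81))
  hf = 0.5210306 m
Step 3 — total head: H = 24 + 0.5210306 = 24.52103 m
Step 4 — hydraulic power (P = rho*g*Q*H):
  P = 1000 * 9.81 * 0.1255604 * 24.52103 = 30204 W
Therefore the hydraulic power required at the pump = 30204 W.


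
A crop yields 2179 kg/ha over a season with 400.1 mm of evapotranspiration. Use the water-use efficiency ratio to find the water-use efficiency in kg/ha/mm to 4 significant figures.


Approach: apply the water-use efficiency ratio, WUE = yield/ET.
WUE = 2179 / 400.1 = 5.446 kg/ha/mm
Therefore the water-use efficiency = 5.446 kg/ha/mm.


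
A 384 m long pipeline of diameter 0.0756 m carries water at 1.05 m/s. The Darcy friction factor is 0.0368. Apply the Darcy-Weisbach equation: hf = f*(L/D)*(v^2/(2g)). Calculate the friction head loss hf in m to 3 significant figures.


hf = 0.0368 * (384/0.0756) * (1.05^2 / (2*9.81))
hf = 10.5 m
Therefore the friction head loss hf = 10.5 m.


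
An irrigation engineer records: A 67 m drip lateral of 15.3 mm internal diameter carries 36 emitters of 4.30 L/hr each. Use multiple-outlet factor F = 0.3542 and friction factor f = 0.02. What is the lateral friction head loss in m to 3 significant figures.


Approach: apply Darcy-Weisbach with the multiple-outlet F-factor, Q = n*q/(3600*1000) m^3/s; v = Q/A; hf = F*f*(L/D)*(v^2/(2g)).
Q = 36*4.30/(3600*1000) = 4.3000e-05 m^3/s
A = pi*(15.3e-3/2)^2 = 1.8385e-04 m^2, so v = Q/A = 0.23388 m/s
hf = 0.3542*0.02*(67/0.0153)*(0.23388^2/(2*9.81)) = 0.0865 m
Therefore the lateral friction head loss = 0.0865 m.


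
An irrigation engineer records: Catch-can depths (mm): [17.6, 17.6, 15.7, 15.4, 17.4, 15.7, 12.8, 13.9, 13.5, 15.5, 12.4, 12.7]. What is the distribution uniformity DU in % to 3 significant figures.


Approach: apply the low-quarter distribution uniformity, DU = (mean of lowest quarter of readings / overall mean)*100.
sorted lowest 3 of 12: [12.4, 12.7, 12.8] -> mean = 12.633 mm
overall mean = 15.017 mm
DU = (12.633/15.017)*100 = 84.1 %
Therefore the distribution uniformity DU = 84.1 %.


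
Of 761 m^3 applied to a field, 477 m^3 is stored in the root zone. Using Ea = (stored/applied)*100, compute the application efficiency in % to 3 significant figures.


Ea = (477/761)*100 = 62.7 %
Therefore the application efficiency = 62.7 %.


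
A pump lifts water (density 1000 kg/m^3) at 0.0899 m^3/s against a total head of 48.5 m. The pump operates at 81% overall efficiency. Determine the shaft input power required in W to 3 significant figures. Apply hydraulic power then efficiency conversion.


Approach: apply hydraulic power then efficiency conversion, P = rho*g*Q*H; P_in = P/eta.
Step 1 — hydraulic power (P = rho*g*Q*H):
  P = 1000 * 9.81 * 0.0899 * 48.5 = 42773 W
Step 2 — input power: P_in = P/eta = 42773 / 0.81 = 52800 W
Therefore the shaft input power required = 52800 W.


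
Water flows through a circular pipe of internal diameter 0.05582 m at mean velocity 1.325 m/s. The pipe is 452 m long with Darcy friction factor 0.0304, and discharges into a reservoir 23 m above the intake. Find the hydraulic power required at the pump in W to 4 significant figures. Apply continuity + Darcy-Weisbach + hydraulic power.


Approach: apply continuity + Darcy-Weisbach + hydraulic power, Q = A*v; hf = f*(L/D)*(v^2/(2g)); H = static + hf; P = rho*g*Q*H.
Step 1 — flow rate (continuity, Q = A*v):
  A = pi*(0.05582/2)^2 = 0.00244720 m^2
  Q = 0.00244720 * 1.325 = 0.00324254 m^3/s
Step 2 — friction head loss (Darcy-Weisbach):
  hf = 0.0304 * (452/0.05582) * (1.325^2 / (2*9.81))
  hf = 22.0270 m
Step 3 — total head: H = 23 + 22.0270 = 45.0270 m
Step 4 — hydraulic power (P = rho*g*Q*H):
  P = 1000 * 9.81 * 0.00324254 * 45.0270 = 1432 W
Therefore the hydraulic power required at the pump = 1432 W.


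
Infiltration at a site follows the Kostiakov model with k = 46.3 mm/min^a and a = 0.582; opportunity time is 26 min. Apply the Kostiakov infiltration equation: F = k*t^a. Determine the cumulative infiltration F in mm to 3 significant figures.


F = 46.3 * 26^0.582 = 308 mm
Therefore the cumulative infiltration F = 308 mm.


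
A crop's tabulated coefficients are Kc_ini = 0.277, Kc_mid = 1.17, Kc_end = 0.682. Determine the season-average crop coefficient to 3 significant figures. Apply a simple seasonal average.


Approach: apply a simple seasonal average, Kc_avg = (Kc_ini + Kc_mid + Kc_end)/3.
Kc_avg = (0.277 + 1.17 + 0.682)/3 = 0.710
Therefore the season-average crop coefficient = 0.710.


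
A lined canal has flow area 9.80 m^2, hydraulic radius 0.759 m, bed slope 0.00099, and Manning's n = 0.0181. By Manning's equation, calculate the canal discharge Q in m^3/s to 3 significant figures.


Approach: apply Manning's equation, Q = (1/n)*A*R^(2/3)*S^(1/2).
Q = (1/0.0181) * 9.80 * 0.759^(2/3) * 0.00099^(1/2) = 14.2 m^3/s
Therefore the canal discharge Q = 14.2 m^3/s.


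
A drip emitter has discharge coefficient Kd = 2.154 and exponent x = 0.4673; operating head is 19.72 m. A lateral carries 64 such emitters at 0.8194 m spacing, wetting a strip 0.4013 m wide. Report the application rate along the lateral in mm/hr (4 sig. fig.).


Approach: apply the emitter equation with a lateral mass balance, q = Kd*h^x; Q = n*q; rate = Q/(n*spacing*width).
Step 1 — single emitter flow (q = Kd*h^x):
  q = 2.154 * 19.72^0.4673 = 8.67672 L/hr
Step 2 — total lateral flow: Q = 64 * 8.67672 = 555.310 L/hr
Step 3 — wetted area: A = 64 * 0.8194 * 0.4013 = 21.0448 m^2
Step 4 — application rate: Q/A = 555.310/21.0448 = 26.39 mm/hr
Therefore the application rate along the lateral = 26.39 mm/hr.


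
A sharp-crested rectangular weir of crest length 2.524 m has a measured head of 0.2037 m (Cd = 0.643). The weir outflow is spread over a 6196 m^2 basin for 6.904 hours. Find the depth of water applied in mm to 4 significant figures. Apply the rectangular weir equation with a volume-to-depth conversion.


Approach: apply the rectangular weir equation with a volume-to-depth conversion, Q = (2/3)*Cd*L*sqrt(2g)*H^1.5; d = Q*t/A * 1000.
Step 1 — weir discharge:
  Q = (2/3)*0.643*2.524*sqrt(2*9.81)*0.2037^1.5 = 0.440601 m^3/s
Step 2 — volume: V = 0.440601 * 6.904*3600 = 10950.9 m^3
Step 3 — depth: d = V/A * 1000 = 10950.9/6196 * 1000 = 1767 mm
Therefore the depth of water applied = 1767 mm.


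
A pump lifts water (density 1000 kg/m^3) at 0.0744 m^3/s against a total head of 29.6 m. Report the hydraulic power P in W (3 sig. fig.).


Approach: apply the hydraulic power relation, P = rho*g*Q*H.
P = 1000 * 9.81 * 0.0744 * 29.6 = 21600 W
Therefore the hydraulic power P = 21600 W.


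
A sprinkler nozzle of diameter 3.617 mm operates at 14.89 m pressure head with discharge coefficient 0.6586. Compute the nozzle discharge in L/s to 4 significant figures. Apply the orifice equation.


Approach: apply the orifice equation, Q = Cd*A*sqrt(2*g*h), A = pi*(d/2)^2.
A = pi*(3.617e-3/2)^2 = 1.02751e-05 m^2
Q = 0.6586 * 1.02751e-05 * sqrt(2*9.81*14.89) * 1000 = 0.1157 L/s
Therefore the nozzle discharge = 0.1157 L/s.


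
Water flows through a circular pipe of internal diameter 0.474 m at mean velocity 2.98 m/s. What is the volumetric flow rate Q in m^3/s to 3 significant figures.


Approach: apply the continuity equation for pipe flow, Q = A * v with A = pi*(D/2)^2.
A = pi*(0.474/2)^2 = 0.17646 m^2
Q = 0.17646 * 2.98 = 0.526 m^3/s
Therefore the volumetric flow rate Q = 0.526 m^3/s.


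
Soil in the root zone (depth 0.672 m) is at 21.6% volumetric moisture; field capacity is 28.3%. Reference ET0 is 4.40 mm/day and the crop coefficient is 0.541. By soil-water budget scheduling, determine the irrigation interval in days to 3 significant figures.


Approach: apply soil-water budget scheduling, SMD = (FC-theta)/100*depth*1000; ETc = ET0*Kc; interval = SMD/ETc.
Step 1 — soil moisture deficit:
  SMD = (28.3 - 21.6)/100 * 0.672 * 1000 = 45.024 mm
Step 2 — daily crop ET (ETc = ET0*Kc):
  ETc = 4.40 * 0.541 = 2.3804 mm/day
Step 3 — irrigation interval (SMD/ETc):
  interval = 45.024 / 2.3804 = 18.9 days
Therefore the irrigation interval = 18.9 days.


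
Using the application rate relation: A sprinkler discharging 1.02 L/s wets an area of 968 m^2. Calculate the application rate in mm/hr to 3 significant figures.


Approach: apply the application rate relation, rate = (Q/A)*3600.
rate = (1.02 / 968) * 3600 = 3.79 mm/hr
Therefore the application rate = 3.79 mm/hr.


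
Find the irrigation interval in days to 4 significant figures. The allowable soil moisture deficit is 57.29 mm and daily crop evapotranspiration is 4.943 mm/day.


Approach: apply the irrigation interval relation, interval = SMD / ETc.
interval = 57.29 / 4.943 = 11.59 days
Therefore the irrigation interval = 11.59 days.


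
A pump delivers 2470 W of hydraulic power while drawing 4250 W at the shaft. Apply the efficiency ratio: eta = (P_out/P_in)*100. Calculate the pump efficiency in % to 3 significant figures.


eta = (2470 / 4250) * 100 = 58.1 %
Therefore the pump efficiency = 58.1 %.


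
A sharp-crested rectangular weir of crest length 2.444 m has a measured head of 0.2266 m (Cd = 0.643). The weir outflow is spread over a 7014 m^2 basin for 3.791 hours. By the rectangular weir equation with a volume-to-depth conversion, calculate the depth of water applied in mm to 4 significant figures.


Approach: apply the rectangular weir equation with a volume-to-depth conversion, Q = (2/3)*Cd*L*sqrt(2g)*H^1.5; d = Q*t/A * 1000.
Step 1 — weir discharge:
  Q = (2/3)*0.643*2.444*sqrt(2*9.81)*0.2266^1.5 = 0.500565 m^3/s
Step 2 — volume: V = 0.500565 * 3.791*3600 = 6831.51 m^3
Step 3 — depth: d = V/A * 1000 = 6831.51/7014 * 1000 = 974.0 mm
Therefore the depth of water applied = 974.0 mm.


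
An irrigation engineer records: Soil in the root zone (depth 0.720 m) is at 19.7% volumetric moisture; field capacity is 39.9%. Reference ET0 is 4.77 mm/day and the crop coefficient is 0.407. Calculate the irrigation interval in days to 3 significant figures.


Approach: apply soil-water budget scheduling, SMD = (FC-theta)/100*depth*1000; ETc = ET0*Kc; interval = SMD/ETc.
Step 1 — soil moisture deficit:
  SMD = (39.9 - 19.7)/100 * 0.720 * 1000 = 145.44 mm
Step 2 — daily crop ET (ETc = ET0*Kc):
  ETc = 4.77 * 0.407 = 1.9414 mm/day
Step 3 — irrigation interval (SMD/ETc):
  interval = 145.44 / 1.9414 = 74.9 days
Therefore the irrigation interval = 74.9 days.


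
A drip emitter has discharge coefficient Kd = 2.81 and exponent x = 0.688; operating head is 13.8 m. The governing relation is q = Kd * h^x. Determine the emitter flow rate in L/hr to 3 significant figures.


q = 2.81 * 13.8^0.688 = 17.1 L/hr
Therefore the emitter flow rate = 17.1 L/hr.


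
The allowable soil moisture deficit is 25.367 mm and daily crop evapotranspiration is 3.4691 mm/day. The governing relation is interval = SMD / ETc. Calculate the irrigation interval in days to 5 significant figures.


interval = 25.367 / 3.4691 = 7.3123 days
Therefore the irrigation interval = 7.3123 days.


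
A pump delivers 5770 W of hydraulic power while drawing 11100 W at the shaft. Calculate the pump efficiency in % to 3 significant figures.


Approach: apply the efficiency ratio, eta = (P_out/P_in)*100.
eta = (5770 / 11100) * 100 = 52.0 %
Therefore the pump efficiency = 52.0 %.


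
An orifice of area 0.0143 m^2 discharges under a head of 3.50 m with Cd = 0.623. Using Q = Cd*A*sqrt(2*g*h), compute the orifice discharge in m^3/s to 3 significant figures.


Q = 0.623 * 0.0143 * sqrt(2*9.81*3.50) = 0.0738 m^3/s
Therefore the orifice discharge = 0.0738 m^3/s.


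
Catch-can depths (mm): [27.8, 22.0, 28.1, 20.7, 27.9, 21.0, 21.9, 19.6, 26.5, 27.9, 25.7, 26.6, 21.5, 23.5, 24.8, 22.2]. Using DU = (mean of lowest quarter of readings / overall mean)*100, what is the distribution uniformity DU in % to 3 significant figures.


sorted lowest 4 of 16: [19.6, 20.7, 21.0, 21.5] -> mean = 20.700 mm
overall mean = 24.231 mm
DU = (20.700/24.231)*100 = 85.4 %
Therefore the distribution uniformity DU = 85.4 %.


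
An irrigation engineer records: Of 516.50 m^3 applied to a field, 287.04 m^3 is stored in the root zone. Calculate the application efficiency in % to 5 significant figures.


Approach: apply the application efficiency ratio, Ea = (stored/applied)*100.
Ea = (287.04/516.50)*100 = 55.574 %
Therefore the application efficiency = 55.574 %.


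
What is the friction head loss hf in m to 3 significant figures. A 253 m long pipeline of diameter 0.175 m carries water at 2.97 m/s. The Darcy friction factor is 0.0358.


Approach: apply the Darcy-Weisbach equation, hf = f*(L/D)*(v^2/(2g)).
hf = 0.0358 * (253/0.175) * (2.97^2 / (2*9.81))
hf = 23.3 m
Therefore the friction head loss hf = 23.3 m.


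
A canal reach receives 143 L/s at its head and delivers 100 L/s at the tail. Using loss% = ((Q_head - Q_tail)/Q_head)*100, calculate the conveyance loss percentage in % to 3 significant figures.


loss = ((143 - 100)/143)*100 = 30.1 %
Therefore the conveyance loss percentage = 30.1 %.
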